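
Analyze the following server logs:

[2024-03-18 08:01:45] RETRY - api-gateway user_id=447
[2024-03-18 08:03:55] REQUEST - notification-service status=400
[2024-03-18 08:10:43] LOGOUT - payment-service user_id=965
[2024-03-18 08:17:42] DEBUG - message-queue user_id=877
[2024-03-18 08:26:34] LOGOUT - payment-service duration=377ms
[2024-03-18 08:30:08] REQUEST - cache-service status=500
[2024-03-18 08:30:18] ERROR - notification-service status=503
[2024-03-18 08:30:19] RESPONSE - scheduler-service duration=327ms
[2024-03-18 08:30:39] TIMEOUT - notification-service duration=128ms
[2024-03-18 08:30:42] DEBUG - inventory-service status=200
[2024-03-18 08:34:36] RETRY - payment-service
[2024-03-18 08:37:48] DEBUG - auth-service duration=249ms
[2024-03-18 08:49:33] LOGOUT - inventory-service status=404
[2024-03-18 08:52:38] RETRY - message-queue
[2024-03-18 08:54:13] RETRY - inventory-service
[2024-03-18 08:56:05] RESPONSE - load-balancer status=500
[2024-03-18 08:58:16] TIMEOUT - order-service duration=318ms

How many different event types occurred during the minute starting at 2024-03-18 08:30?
5

To count unique event types:

1. Filter events in the minute starting at 2024-03-18 08:30
2. Extract event types from matching entries
3. Count unique types: 5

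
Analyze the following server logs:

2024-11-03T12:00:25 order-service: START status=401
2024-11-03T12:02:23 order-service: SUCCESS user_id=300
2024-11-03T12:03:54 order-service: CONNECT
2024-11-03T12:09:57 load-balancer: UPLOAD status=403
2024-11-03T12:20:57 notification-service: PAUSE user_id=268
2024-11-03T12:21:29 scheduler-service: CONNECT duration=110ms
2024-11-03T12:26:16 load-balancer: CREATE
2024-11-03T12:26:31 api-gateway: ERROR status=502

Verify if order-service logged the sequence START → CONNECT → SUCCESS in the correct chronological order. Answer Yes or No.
No

To verify sequence order:

1. Find all events in sequence START → CONNECT → SUCCESS for order-service
2. Extract their timestamps
3. Check if timestamps are in ascending order
4. Result: No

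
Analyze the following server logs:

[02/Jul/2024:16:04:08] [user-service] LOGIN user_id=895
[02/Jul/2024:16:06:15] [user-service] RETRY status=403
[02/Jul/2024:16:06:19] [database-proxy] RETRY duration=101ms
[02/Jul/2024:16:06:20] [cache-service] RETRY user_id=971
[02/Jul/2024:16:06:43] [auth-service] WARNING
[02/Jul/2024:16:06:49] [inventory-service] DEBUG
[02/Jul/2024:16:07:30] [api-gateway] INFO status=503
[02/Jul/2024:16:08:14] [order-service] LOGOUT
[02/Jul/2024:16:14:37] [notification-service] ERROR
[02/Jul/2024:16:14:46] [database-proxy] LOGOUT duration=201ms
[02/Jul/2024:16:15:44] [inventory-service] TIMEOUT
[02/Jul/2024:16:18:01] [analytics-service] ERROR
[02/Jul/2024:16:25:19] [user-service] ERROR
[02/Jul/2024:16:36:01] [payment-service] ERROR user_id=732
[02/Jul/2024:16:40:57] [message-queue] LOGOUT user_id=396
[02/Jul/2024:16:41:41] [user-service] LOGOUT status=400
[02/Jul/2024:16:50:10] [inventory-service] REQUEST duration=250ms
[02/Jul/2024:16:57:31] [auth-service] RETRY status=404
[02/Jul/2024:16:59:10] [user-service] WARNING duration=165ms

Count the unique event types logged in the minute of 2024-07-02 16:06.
3

To count unique event types:

1. Filter events in the minute starting at 2024-07-02 16:06
2. Extract event types from matching entries
3. Count unique types: 3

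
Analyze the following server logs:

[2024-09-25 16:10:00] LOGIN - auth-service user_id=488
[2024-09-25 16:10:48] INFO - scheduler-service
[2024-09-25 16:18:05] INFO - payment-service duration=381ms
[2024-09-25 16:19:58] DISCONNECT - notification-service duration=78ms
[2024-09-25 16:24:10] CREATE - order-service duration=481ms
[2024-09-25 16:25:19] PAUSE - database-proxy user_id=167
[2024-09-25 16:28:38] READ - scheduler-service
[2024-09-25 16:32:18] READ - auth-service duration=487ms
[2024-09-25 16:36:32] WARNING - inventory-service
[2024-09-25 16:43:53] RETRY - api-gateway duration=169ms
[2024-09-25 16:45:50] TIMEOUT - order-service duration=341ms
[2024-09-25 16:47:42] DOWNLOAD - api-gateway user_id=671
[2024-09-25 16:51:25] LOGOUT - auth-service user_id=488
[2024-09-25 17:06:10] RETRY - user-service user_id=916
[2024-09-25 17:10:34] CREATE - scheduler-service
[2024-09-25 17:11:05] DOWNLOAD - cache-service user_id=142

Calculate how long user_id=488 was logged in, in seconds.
2485

To calculate session duration:

1. Find LOGIN event for user_id=488: 2024-09-25 16:10:00
2. Find LOGOUT event for user_id=488: 2024-09-25 16:51:25
3. Session duration: 2024-09-25 16:51:25 - 2024-09-25 16:10:00 = 2485 seconds (41 minutes)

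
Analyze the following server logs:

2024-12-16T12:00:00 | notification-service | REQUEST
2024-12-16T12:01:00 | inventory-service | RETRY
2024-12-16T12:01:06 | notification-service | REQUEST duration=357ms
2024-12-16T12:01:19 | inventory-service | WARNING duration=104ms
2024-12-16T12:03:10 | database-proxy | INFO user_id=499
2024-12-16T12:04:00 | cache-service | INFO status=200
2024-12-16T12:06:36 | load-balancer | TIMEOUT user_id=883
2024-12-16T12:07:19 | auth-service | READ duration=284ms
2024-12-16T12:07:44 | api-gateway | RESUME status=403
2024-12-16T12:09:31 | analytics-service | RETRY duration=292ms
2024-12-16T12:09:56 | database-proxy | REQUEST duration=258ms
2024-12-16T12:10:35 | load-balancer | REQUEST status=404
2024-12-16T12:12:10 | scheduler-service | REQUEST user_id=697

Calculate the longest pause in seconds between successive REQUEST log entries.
530

To find the longest gap:

1. Extract all REQUEST events in chronological order
2. Calculate time differences between consecutive events
3. Find the maximum difference
4. Longest gap: 530 seconds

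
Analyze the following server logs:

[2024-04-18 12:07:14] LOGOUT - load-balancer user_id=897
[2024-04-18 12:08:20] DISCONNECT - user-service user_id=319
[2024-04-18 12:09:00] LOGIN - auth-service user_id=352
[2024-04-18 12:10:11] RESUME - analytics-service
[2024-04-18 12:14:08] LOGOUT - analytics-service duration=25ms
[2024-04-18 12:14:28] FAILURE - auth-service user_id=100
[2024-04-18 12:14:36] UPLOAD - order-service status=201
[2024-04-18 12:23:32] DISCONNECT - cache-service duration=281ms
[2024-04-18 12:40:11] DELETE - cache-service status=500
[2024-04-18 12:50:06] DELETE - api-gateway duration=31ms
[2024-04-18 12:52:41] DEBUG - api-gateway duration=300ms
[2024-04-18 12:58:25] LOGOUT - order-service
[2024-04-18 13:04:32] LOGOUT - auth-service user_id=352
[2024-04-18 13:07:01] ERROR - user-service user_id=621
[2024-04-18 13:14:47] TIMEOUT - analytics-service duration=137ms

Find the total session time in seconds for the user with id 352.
3332

To calculate session duration:

1. Find LOGIN event for user_id=352: 2024-04-18 12:09:00
2. Find LOGOUT event for user_id=352: 2024-04-18 13:04:32
3. Session duration: 2024-04-18 13:04:32 - 2024-04-18 12:09:00 = 3332 seconds (55 minutes)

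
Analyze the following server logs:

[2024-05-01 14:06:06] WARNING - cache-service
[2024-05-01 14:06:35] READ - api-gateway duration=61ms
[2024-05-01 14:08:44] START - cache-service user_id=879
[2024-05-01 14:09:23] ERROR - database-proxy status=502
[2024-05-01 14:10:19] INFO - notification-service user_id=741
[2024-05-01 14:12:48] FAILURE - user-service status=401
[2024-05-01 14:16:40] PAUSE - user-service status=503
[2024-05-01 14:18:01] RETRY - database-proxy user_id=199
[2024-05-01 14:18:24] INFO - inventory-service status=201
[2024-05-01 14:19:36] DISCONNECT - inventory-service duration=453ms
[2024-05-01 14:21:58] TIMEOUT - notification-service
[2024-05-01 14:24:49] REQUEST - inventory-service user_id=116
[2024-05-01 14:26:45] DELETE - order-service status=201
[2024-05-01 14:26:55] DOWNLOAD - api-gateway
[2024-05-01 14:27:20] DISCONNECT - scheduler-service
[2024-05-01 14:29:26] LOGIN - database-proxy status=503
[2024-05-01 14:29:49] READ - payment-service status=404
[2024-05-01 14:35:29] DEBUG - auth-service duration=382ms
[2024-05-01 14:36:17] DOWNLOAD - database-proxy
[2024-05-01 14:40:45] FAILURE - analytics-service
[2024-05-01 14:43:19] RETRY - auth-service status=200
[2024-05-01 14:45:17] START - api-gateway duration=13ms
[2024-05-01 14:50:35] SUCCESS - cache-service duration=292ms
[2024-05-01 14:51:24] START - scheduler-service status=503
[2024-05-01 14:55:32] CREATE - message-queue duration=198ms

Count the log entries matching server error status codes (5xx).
4

To find matching entries:

1. Pattern to match: server error status codes (5xx)
2. Scan each log entry for the pattern
3. Count matches: 4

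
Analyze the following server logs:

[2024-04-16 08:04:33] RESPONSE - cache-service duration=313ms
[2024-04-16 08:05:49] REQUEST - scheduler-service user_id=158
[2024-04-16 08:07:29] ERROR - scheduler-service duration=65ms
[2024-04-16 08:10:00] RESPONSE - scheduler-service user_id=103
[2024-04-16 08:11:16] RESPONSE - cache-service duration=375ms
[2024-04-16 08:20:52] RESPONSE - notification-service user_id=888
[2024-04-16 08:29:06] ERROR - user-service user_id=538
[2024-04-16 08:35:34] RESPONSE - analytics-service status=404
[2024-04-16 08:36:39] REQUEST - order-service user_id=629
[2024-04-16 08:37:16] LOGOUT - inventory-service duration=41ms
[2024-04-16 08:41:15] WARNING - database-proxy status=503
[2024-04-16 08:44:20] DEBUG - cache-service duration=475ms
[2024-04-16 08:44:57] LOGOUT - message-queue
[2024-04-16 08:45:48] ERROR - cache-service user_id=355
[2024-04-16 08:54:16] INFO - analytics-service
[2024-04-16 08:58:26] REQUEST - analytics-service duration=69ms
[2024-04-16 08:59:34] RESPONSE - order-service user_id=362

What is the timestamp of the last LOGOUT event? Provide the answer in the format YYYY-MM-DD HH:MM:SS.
2024-04-16 08:44:57

To find the last event:

1. Filter for all LOGOUT events
2. Sort by timestamp
3. Select the last one
4. Timestamp: 2024-04-16 08:44:57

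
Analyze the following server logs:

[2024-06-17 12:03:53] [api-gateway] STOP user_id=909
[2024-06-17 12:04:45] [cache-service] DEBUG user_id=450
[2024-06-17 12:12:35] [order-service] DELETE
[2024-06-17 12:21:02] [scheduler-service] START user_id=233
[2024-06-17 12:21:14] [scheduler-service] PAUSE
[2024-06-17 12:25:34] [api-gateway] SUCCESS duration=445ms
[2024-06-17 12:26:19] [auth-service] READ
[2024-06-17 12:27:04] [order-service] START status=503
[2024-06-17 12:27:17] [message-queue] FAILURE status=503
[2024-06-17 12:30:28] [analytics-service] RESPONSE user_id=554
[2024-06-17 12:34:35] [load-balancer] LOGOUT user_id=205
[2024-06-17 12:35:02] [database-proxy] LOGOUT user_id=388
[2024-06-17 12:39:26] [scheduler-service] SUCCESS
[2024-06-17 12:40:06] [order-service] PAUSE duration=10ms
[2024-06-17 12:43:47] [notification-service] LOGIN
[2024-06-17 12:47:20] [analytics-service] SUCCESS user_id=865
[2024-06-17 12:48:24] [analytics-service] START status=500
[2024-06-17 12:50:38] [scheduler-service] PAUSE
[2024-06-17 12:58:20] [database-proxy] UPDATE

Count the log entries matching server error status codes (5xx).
3

To find matching entries:

1. Pattern to match: server error status codes (5xx)
2. Scan each log entry for the pattern
3. Count matches: 3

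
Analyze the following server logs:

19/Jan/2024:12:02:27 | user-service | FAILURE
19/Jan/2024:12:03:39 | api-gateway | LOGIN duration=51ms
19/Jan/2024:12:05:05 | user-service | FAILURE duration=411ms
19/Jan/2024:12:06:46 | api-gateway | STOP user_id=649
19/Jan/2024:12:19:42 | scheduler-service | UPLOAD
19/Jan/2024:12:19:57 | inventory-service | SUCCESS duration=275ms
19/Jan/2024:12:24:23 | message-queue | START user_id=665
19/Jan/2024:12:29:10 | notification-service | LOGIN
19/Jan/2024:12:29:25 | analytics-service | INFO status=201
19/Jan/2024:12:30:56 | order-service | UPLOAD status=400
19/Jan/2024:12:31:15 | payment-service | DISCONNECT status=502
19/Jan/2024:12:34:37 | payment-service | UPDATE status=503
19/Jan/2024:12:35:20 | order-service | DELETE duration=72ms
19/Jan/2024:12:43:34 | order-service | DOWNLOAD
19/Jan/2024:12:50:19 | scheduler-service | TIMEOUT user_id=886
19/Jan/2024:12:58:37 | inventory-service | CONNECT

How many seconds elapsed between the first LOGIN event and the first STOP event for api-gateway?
187

To find the time between events:

1. Locate the first LOGIN event for api-gateway: 19/Jan/2024:12:03:39
2. Locate the first STOP event for api-gateway: 19/Jan/2024:12:06:46
3. Calculate the difference: 19/Jan/2024:12:06:46 - 19/Jan/2024:12:03:39 = 187 seconds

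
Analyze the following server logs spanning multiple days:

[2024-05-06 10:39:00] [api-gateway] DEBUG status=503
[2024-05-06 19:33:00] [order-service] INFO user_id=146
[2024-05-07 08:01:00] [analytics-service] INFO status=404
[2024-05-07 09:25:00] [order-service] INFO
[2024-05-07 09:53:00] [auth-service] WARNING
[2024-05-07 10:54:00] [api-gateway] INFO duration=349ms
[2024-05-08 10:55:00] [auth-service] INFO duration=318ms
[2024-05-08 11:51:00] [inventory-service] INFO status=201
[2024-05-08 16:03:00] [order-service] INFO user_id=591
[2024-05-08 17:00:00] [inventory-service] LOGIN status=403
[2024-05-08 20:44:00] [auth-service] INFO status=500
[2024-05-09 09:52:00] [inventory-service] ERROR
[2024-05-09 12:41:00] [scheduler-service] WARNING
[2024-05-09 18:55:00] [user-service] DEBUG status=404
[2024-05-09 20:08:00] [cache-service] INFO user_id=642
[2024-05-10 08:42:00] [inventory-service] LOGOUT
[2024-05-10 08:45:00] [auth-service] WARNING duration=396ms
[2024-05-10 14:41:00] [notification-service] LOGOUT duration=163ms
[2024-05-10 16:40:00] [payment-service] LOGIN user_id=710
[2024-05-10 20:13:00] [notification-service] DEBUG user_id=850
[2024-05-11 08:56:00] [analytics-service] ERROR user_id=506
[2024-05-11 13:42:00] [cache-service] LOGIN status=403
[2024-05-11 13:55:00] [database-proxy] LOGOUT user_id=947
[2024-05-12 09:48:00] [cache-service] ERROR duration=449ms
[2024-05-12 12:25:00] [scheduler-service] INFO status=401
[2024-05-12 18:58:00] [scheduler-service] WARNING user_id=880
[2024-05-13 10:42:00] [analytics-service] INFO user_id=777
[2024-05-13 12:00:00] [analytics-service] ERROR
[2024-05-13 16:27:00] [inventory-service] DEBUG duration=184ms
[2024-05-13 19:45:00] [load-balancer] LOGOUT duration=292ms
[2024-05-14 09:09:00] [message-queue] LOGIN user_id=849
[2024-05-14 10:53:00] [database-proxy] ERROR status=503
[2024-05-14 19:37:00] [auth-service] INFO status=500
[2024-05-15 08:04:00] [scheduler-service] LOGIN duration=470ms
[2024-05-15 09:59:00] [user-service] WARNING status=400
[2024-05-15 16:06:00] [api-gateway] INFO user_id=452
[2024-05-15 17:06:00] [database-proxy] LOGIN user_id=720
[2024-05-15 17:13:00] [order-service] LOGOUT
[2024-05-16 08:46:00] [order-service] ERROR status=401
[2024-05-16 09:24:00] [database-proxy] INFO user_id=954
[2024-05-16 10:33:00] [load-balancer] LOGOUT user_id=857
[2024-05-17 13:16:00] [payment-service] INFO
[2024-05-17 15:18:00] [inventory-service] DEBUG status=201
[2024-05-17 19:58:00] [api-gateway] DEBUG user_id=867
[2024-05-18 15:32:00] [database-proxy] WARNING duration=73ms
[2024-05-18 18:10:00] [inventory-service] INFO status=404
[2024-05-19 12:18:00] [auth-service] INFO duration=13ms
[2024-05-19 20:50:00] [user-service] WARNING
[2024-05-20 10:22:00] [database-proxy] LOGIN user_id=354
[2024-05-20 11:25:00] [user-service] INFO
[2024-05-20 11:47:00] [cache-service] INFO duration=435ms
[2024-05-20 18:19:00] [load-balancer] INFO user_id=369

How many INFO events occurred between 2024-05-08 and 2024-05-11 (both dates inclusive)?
5

To filter by date range:

1. Date range: 2024-05-08 through 2024-05-11, both dates inclusive
2. Filter for INFO events whose date falls in this range
3. Count matching events: 5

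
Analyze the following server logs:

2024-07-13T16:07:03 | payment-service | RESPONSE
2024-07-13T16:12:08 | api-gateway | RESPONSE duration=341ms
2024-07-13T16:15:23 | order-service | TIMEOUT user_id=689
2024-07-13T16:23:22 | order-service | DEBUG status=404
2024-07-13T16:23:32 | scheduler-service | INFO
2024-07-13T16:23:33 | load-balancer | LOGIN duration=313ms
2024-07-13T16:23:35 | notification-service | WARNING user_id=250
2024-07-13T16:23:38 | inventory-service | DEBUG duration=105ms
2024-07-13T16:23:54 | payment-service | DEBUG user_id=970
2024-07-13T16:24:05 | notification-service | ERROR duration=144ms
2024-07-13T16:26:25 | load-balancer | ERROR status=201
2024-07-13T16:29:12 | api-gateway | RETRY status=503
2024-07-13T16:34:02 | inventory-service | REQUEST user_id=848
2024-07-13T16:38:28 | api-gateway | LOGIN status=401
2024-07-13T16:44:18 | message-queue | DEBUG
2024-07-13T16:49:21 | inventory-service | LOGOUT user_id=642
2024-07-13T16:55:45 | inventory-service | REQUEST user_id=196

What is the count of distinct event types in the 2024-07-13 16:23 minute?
4

To count unique event types:

1. Filter events in the minute starting at 2024-07-13 16:23
2. Extract event types from matching entries
3. Count unique types: 4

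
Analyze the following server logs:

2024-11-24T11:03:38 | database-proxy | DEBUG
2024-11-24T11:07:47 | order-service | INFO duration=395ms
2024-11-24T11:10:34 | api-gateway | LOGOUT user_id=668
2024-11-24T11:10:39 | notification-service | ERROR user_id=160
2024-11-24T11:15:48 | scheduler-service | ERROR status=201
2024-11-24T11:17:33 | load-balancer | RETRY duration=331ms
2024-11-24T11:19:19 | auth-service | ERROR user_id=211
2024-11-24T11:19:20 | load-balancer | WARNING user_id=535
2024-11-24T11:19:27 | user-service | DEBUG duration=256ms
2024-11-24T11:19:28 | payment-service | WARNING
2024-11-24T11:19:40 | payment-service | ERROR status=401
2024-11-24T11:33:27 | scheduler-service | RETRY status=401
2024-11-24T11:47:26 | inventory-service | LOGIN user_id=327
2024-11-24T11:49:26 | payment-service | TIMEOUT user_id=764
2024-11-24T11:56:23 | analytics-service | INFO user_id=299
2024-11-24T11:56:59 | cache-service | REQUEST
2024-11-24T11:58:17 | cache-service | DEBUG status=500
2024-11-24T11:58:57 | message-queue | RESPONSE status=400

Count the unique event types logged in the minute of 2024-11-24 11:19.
3

To count unique event types:

1. Filter events in the minute starting at 2024-11-24 11:19
2. Extract event types from matching entries
3. Count unique types: 3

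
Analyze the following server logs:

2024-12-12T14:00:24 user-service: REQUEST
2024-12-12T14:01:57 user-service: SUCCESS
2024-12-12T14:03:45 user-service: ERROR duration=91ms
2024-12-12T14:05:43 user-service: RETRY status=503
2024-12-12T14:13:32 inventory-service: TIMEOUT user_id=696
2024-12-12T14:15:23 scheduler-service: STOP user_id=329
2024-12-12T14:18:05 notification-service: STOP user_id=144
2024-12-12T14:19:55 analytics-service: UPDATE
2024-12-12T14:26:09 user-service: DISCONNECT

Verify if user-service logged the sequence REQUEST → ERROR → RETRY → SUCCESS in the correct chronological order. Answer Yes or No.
No

To verify sequence order:

1. Find all events in sequence REQUEST → ERROR → RETRY → SUCCESS for user-service
2. Extract their timestamps
3. Check if timestamps are in ascending order
4. Result: No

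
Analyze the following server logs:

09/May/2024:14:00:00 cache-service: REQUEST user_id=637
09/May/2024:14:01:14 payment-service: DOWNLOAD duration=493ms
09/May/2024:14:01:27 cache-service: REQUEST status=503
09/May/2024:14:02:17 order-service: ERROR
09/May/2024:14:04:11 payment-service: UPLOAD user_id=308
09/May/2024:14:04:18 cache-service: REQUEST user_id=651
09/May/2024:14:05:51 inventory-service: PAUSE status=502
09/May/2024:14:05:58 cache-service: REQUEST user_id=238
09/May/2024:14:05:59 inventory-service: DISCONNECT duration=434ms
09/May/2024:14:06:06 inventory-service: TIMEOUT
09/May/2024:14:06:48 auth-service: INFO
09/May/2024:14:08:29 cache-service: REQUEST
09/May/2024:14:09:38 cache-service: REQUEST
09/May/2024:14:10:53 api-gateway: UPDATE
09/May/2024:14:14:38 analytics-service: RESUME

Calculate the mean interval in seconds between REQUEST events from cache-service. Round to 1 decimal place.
115.6

To calculate average interval:

1. Find all REQUEST events for cache-service in order
2. Calculate time gaps between consecutive events
3. Compute mean of gaps: 578 / 5 = 115.6 seconds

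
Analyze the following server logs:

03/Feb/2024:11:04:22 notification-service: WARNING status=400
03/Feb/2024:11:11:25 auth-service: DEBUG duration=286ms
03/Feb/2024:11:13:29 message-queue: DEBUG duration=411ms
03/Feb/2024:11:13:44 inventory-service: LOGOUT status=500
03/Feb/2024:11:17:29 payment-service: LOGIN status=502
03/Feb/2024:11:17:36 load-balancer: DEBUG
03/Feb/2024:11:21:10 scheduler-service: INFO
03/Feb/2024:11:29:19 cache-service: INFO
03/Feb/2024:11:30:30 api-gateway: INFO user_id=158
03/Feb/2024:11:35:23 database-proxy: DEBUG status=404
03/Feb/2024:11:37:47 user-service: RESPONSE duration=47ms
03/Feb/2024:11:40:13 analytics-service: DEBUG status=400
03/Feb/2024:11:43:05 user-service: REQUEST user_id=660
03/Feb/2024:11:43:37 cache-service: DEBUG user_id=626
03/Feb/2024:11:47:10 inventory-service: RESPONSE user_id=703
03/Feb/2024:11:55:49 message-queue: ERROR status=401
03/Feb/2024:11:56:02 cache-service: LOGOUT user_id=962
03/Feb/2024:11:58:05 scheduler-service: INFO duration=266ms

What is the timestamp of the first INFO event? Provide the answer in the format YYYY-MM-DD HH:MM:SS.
2024-02-03 11:21:10

To find the first event:

1. Filter for all INFO events
2. Sort by timestamp
3. Select the first one
4. Timestamp: 2024-02-03 11:21:10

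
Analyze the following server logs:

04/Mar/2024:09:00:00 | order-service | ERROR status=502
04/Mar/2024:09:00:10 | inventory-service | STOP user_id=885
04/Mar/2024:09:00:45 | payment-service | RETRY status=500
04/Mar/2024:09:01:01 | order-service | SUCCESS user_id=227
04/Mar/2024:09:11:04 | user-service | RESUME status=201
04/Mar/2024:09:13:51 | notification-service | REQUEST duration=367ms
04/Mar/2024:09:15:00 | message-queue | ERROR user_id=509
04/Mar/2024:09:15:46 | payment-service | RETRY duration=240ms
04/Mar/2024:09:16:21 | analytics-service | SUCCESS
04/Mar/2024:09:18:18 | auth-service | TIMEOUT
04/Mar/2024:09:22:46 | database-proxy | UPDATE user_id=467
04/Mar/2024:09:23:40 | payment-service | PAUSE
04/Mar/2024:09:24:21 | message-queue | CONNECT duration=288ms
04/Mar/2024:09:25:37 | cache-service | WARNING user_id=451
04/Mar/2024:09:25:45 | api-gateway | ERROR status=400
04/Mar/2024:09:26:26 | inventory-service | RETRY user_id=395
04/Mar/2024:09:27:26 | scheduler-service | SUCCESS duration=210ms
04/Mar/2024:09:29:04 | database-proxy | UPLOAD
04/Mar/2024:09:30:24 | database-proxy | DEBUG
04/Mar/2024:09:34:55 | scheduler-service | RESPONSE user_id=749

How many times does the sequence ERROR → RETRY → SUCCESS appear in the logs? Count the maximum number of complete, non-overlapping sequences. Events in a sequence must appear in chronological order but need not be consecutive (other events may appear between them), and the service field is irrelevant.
3

To count sequences:

1. Look for pattern: ERROR → RETRY → SUCCESS
2. Greedily scan the log in chronological order, matching each sequence element in turn (ignoring service)
3. Each time the full pattern completes, increment the count and restart matching from the next event
4. Complete non-overlapping sequences found: 3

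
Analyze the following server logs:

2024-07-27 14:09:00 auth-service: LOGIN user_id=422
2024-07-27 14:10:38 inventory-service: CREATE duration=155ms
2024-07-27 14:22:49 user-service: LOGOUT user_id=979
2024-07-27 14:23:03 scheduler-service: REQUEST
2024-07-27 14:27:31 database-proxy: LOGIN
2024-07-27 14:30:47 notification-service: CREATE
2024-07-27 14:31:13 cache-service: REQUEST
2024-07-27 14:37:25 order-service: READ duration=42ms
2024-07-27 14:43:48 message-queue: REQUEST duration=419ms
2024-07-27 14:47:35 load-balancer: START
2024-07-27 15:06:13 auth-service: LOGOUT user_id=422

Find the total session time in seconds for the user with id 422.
3433

To calculate session duration:

1. Find LOGIN event for user_id=422: 2024-07-27 14:09:00
2. Find LOGOUT event for user_id=422: 2024-07-27 15:06:13
3. Session duration: 2024-07-27 15:06:13 - 2024-07-27 14:09:00 = 3433 seconds (57 minutes)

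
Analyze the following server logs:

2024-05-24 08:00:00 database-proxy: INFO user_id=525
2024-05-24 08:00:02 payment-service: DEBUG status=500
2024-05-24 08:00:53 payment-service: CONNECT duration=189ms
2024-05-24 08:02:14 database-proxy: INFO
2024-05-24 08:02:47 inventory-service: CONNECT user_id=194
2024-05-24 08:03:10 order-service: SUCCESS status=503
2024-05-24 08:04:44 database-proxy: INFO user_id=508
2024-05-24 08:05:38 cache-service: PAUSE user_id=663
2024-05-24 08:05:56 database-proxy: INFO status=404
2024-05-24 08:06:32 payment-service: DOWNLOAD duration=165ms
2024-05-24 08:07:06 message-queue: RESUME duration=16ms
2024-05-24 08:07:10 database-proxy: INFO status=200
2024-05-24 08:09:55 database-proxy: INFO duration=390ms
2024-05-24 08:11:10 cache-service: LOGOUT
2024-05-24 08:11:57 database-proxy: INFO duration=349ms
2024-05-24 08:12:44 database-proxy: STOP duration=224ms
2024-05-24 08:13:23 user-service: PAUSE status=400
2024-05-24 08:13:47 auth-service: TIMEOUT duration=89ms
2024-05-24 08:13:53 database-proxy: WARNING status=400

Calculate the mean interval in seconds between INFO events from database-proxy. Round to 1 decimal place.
119.5

To calculate average interval:

1. Find all INFO events for database-proxy in order
2. Calculate time gaps between consecutive events
3. Compute mean of gaps: 717 / 6 = 119.5 seconds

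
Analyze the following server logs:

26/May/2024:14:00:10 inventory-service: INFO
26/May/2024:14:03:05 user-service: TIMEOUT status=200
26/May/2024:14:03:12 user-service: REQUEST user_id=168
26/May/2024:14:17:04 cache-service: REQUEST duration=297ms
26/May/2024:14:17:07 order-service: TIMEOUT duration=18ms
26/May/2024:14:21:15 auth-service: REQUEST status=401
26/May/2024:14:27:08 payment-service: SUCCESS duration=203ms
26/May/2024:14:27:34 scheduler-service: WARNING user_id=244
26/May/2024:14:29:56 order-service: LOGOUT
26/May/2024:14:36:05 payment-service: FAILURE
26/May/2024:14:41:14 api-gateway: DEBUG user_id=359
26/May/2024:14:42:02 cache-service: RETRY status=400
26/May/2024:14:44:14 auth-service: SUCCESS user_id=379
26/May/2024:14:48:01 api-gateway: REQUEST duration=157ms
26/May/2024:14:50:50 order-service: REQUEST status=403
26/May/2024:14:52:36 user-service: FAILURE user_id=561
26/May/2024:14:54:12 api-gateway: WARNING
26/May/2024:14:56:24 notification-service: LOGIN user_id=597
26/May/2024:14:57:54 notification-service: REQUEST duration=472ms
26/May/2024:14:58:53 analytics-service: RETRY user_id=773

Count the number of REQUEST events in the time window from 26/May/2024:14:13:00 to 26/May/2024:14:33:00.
2

To count events in the time window:

1. Window boundaries: 26/May/2024:14:13:00 to 26/May/2024:14:33:00
2. Filter for REQUEST events within this window
3. Count matching events: 2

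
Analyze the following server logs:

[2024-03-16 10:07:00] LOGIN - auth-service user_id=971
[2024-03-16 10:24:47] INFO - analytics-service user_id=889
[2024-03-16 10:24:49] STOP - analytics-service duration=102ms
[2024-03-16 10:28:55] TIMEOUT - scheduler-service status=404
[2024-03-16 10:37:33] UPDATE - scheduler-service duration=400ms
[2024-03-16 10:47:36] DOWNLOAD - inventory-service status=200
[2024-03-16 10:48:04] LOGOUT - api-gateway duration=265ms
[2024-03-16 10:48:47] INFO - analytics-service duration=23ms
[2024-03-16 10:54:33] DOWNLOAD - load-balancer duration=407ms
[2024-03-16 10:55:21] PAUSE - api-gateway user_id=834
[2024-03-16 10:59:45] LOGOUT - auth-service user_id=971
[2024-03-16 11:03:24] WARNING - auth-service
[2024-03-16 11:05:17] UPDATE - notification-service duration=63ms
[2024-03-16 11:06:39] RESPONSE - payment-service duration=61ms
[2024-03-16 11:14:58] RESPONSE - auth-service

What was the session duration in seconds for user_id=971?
3165

To calculate session duration:

1. Find LOGIN event for user_id=971: 2024-03-16 10:07:00
2. Find LOGOUT event for user_id=971: 2024-03-16 10:59:45
3. Session duration: 2024-03-16 10:59:45 - 2024-03-16 10:07:00 = 3165 seconds (52 minutes)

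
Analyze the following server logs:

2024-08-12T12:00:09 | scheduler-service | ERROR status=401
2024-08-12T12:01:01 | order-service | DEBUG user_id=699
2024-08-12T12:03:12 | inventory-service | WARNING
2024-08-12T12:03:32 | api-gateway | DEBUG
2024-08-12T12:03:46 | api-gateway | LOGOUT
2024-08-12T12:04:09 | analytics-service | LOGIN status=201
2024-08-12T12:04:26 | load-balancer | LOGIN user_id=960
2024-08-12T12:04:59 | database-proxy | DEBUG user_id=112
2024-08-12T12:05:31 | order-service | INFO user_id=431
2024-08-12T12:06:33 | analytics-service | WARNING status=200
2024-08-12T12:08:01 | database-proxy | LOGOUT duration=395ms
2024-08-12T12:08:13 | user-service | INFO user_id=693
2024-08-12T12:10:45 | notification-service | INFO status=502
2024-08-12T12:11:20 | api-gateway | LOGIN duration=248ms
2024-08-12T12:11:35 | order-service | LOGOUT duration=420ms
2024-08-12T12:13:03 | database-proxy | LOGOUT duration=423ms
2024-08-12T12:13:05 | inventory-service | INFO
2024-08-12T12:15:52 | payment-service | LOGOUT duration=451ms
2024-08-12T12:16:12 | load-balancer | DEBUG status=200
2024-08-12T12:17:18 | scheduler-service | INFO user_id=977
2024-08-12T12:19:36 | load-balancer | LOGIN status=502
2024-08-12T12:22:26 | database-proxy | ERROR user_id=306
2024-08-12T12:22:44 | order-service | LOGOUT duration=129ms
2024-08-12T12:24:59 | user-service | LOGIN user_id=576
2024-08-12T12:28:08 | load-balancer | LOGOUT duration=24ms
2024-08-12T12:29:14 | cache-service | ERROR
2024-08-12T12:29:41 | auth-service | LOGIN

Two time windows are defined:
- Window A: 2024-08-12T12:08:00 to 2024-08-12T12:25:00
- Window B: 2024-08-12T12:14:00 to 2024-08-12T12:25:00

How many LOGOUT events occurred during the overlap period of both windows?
2

To find overlap events:

1. Window A: 2024-08-12T12:08:00 to 2024-08-12T12:25:00
2. Window B: 2024-08-12T12:14:00 to 2024-08-12T12:25:00
3. Overlap period: 2024-08-12T12:14:00 to 2024-08-12T12:25:00
4. Count LOGOUT events in overlap: 2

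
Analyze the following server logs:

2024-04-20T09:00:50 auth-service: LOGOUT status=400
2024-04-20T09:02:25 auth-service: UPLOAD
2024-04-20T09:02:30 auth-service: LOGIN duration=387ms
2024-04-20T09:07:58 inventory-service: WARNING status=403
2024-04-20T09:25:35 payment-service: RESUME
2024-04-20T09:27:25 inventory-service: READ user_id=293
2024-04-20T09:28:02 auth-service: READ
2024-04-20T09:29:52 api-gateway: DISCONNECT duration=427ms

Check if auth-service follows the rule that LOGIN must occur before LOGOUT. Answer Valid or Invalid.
Invalid

To validate ordering:

1. Required order: LOGIN → LOGOUT
2. Rule: LOGIN must occur before LOGOUT
3. Check actual order of events for auth-service
4. Result: Invalid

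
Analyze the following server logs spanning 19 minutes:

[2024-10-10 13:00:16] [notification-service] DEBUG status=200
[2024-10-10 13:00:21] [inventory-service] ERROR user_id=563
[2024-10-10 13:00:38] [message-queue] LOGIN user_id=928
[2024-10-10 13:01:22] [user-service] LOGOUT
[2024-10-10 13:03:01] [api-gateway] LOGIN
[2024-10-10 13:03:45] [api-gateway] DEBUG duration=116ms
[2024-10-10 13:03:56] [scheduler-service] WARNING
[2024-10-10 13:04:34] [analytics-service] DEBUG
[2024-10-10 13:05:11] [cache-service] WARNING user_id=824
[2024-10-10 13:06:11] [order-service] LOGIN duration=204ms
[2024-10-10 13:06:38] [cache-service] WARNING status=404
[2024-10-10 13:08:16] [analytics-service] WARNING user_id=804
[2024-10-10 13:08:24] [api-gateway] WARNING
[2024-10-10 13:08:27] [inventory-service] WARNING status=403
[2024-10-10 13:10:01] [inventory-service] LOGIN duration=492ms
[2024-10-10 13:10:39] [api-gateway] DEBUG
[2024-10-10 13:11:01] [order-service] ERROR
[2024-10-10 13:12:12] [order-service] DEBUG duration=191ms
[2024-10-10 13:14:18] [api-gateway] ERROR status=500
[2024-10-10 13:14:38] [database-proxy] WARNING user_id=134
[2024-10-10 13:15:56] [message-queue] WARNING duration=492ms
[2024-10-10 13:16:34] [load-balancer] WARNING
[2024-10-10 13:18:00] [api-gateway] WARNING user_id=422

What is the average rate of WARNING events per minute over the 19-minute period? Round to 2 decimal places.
0.53

To calculate the rate:

1. Count total WARNING events: 10
2. Total time period: 19 minutes
3. Rate = 10 / 19 = 0.53 events per minute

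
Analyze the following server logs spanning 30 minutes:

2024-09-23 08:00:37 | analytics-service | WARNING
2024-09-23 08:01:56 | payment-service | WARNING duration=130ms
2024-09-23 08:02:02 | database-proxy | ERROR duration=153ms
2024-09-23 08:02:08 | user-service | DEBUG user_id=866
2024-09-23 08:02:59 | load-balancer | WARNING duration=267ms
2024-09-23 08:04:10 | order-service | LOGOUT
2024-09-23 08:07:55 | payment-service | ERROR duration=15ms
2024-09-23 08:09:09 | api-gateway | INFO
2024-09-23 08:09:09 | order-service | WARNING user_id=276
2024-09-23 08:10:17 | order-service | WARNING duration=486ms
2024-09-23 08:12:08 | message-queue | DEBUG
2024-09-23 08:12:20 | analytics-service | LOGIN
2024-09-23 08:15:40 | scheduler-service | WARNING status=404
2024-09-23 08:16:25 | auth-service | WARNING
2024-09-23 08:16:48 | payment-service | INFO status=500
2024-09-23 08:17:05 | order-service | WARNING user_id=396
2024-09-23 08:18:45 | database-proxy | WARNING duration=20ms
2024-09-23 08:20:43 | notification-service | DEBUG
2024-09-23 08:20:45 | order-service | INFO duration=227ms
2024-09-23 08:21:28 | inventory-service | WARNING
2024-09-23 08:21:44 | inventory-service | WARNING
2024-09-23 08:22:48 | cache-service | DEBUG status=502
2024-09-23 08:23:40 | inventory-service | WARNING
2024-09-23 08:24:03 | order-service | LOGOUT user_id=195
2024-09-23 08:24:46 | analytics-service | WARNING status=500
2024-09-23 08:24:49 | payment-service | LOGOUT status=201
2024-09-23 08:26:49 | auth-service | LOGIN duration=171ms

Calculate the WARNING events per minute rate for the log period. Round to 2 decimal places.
0.43

To calculate the rate:

1. Count total WARNING events: 13
2. Total time period: 30 minutes
3. Rate = 13 / 30 = 0.43 events per minute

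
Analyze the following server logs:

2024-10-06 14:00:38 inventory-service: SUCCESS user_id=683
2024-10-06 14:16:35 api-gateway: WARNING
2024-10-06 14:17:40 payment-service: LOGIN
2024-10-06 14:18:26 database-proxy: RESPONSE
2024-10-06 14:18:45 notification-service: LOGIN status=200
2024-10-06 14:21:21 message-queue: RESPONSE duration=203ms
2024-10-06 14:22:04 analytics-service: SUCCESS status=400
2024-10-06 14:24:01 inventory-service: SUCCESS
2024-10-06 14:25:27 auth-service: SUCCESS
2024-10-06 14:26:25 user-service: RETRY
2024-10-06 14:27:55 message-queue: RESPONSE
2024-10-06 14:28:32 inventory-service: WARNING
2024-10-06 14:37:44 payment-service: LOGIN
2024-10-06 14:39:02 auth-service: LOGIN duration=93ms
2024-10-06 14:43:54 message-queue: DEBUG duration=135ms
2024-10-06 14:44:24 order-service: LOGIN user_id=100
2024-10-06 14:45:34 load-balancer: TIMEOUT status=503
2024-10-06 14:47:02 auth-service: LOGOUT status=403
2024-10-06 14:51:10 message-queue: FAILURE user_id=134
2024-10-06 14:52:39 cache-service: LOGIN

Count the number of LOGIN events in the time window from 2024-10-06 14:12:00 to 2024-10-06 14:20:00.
2

To count events in the time window:

1. Window boundaries: 2024-10-06 14:12:00 to 2024-10-06 14:20:00
2. Filter for LOGIN events within this window
3. Count matching events: 2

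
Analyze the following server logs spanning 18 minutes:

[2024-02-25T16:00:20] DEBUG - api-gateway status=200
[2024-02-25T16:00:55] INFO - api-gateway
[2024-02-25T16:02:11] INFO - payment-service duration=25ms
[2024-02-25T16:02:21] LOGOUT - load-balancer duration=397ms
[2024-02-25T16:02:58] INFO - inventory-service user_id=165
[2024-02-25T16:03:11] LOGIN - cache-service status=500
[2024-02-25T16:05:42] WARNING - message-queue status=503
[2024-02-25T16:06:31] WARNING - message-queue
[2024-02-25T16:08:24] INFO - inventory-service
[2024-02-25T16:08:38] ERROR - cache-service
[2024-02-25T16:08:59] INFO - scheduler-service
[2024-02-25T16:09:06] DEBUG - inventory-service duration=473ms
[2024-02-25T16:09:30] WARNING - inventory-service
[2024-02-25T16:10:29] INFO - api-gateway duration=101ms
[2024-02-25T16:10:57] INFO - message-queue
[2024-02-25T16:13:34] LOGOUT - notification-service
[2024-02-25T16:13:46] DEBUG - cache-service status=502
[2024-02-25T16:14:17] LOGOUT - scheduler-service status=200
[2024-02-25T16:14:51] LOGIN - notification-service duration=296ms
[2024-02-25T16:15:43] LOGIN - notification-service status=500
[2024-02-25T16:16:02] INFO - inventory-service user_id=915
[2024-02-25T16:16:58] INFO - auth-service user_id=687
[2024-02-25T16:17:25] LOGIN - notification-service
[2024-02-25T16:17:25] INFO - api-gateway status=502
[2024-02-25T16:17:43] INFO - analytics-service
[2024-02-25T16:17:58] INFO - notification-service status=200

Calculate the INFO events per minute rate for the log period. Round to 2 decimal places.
0.67

To calculate the rate:

1. Count total INFO events: 12
2. Total time period: 18 minutes
3. Rate = 12 / 18 = 0.67 events per minute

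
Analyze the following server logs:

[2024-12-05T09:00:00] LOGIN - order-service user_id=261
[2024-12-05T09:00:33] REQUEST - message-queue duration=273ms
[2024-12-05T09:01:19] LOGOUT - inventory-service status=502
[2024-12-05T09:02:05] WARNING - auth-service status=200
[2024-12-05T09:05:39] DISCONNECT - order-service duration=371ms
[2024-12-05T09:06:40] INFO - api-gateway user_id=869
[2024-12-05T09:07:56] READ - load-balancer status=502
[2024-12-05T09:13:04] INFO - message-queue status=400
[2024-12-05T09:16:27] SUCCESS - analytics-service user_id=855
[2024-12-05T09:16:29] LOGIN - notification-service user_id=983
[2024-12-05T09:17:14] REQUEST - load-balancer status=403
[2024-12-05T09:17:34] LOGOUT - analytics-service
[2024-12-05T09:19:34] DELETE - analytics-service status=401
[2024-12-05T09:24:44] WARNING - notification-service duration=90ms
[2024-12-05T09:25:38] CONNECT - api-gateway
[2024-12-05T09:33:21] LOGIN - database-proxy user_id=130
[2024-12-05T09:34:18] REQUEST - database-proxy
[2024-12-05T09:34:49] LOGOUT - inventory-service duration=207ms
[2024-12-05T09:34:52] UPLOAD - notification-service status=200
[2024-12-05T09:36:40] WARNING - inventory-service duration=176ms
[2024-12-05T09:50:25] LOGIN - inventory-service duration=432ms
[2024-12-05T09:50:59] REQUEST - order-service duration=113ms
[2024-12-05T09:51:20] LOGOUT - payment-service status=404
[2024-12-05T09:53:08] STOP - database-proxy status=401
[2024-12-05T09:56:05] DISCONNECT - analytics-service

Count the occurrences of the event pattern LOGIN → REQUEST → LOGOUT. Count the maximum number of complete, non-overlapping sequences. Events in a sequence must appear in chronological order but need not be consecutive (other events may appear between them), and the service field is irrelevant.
4

To count sequences:

1. Look for pattern: LOGIN → REQUEST → LOGOUT
2. Greedily scan the log in chronological order, matching each sequence element in turn (ignoring service)
3. Each time the full pattern completes, increment the count and restart matching from the next event
4. Complete non-overlapping sequences found: 4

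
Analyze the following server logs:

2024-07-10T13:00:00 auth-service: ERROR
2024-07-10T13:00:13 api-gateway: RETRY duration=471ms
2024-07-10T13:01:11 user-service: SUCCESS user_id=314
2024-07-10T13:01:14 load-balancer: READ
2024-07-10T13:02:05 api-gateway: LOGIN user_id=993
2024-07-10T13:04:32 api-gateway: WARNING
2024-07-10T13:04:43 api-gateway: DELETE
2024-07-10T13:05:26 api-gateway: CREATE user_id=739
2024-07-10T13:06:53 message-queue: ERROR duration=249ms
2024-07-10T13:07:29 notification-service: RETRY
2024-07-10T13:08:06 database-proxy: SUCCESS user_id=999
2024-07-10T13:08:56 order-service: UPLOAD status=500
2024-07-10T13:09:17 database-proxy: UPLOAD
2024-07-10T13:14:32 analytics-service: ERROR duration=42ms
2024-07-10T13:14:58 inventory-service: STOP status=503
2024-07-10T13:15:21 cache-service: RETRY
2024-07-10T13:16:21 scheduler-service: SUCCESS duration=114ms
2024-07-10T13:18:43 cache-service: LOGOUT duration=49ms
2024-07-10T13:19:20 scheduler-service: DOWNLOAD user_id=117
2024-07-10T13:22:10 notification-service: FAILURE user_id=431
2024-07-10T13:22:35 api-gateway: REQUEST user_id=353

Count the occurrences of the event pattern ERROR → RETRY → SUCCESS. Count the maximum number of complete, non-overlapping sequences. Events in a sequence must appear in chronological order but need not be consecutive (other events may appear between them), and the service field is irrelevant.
3

To count sequences:

1. Look for pattern: ERROR → RETRY → SUCCESS
2. Greedily scan the log in chronological order, matching each sequence element in turn (ignoring service)
3. Each time the full pattern completes, increment the count and restart matching from the next event
4. Complete non-overlapping sequences found: 3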